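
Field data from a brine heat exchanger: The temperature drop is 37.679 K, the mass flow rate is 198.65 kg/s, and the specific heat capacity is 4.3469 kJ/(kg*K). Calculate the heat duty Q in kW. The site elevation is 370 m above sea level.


Q = mdot * cp * dT / 1000
Q = 198.65 * 4.3469 * 37.679 / 1000
Q = 32.53626 MW
Convert: 32.53626 MW * 1000.0 = 32536 kW
Q = 32536 kW


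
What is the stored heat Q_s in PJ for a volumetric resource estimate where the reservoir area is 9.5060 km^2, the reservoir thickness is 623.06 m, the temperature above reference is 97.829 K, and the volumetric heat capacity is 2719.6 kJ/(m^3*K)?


Step 1: Vr = A*1e6*hr = 9.506*1e6*623.06 = 5.922808e+09 m^3
Step 2: Q_s = Vr*rhoc*dT/1e12 = 5.922808e+09*2719.6*97.829/1e12 = 1575.8 PJ
Q_s = 1575.8 PJ


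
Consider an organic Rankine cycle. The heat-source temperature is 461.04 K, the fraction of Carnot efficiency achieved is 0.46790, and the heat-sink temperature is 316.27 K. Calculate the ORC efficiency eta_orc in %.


eta_orc = (1 - Tc/Th) * f * 100
eta_orc = (1 - 316.27/461.04) * 0.46790 * 100
eta_orc = 14.692 %


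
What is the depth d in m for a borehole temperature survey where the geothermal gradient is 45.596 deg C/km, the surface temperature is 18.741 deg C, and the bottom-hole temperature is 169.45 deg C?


d = (T_d - T_surf) / grad * 1000
d = (169.45 - 18.741) / 45.596 * 1000
d = 3305.3 m


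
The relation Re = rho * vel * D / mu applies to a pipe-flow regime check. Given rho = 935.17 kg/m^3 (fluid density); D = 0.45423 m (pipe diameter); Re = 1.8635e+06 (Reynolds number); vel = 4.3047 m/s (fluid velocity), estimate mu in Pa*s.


mu = rho * vel * D / Re
mu = 935.17 * 4.3047 * 0.45423 / 1.8635e+06
mu = 0.00098125 Pa*s


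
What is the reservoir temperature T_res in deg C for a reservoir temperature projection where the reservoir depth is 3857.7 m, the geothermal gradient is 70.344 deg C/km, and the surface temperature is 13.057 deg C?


T_res = T_surf + grad * d / 1000
T_res = 13.057 + 70.344 * 3857.7 / 1000
T_res = 284.42 deg C


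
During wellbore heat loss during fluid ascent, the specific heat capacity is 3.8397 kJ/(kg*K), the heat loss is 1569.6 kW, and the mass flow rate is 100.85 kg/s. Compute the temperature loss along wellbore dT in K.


dT = Q_loss / (mdot * cp)
dT = 1569.6 / (100.85 * 3.8397)
dT = 4.0534 K


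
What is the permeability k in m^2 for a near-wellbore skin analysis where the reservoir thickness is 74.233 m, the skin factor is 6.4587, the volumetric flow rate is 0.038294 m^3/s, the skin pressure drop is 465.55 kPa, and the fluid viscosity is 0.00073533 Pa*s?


k = S*q*mu / (2*pi*dP_s*1000*hr)
k = 6.4587*0.038294*0.00073533 / (2*pi*465.55*1000*74.233)
k = 8.3756e-13 m^2


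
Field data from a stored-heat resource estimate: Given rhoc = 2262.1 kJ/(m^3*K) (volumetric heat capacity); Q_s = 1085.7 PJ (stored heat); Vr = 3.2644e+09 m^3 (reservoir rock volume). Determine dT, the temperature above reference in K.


dT = Q_s * 1e12 / (Vr * rhoc)
dT = 1085.7 * 1e12 / (3.2644e+09 * 2262.1)
dT = 147.03 K


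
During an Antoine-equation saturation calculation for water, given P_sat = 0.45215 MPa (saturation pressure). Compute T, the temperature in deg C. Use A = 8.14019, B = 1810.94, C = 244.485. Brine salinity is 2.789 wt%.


T = B / (A - log10(P_sat * 760 / 0.101325)) - C
T = 1810.94 / (8.14019 - log10(0.45215 * 760 / 0.101325)) - 244.485
T = 148.36 deg C


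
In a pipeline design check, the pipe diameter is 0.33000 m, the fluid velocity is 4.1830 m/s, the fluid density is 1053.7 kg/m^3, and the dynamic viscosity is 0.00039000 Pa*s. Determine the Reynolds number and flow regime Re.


Step 1: Re = rho*vel*D/mu = 1053.7*4.183*0.33/0.00039 = 3.7295e+06
Step 2: Re = 3.7295e+06 > 4000, so flow is turbulent.
Re = 3.7295e+06 (turbulent)


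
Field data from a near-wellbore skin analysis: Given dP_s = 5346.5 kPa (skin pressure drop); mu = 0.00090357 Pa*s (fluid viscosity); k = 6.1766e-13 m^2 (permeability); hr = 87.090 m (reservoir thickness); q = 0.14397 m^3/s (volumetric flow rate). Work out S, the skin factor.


S = dP_s * 1000 * 2*pi*k*hr / (q*mu)
S = 5346.5 * 1000 * 2*pi*6.1766e-13*87.090 / (0.14397*0.00090357)
S = 13.891


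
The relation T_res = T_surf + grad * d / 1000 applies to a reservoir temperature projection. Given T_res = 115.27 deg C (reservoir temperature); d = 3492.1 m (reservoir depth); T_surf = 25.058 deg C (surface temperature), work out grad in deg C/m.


grad = (T_res - T_surf) / d * 1000
grad = (115.27 - 25.058) / 3492.1 * 1000
grad = 25.83317 deg C/km
Convert: 25.83317 deg C/km * 0.001 = 0.025833 deg C/m
grad = 0.025833 deg C/m


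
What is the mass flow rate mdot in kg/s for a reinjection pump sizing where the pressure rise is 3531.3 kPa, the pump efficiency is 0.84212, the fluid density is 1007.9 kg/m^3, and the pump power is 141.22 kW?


mdot = P_pump * rho * eta / dP
mdot = 141.22 * 1007.9 * 0.84212 / 3531.3
mdot = 33.943 kg/s


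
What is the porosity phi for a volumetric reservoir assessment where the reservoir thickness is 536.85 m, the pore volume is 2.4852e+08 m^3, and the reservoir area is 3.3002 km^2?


phi = Vp / (A * 1e6 * hr)
phi = 2.4852e+08 / (3.3002 * 1e6 * 536.85)
phi = 0.14027


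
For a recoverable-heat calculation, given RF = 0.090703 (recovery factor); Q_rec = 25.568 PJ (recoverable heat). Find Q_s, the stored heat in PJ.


Q_s = Q_rec / RF
Q_s = 25.568 / 0.090703
Q_s = 281.89 PJ


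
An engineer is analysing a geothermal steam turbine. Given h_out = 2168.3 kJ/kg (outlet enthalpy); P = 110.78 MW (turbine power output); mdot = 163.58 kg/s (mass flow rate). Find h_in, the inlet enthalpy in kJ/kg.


h_in = h_out + P * 1000 / mdot
h_in = 2168.3 + 110.78 * 1000 / 163.58
h_in = 2845.5 kJ/kg


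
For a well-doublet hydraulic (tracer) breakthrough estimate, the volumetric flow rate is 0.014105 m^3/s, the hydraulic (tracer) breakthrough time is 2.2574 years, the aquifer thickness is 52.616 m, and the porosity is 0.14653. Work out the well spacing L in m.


L = sqrt(t_bt*365.25*86400*3*Qv / (pi*hr*phi))
L = sqrt(2.2574*365.25*86400*3*0.014105 / (pi*52.616*0.14653))
L = 352.78 m


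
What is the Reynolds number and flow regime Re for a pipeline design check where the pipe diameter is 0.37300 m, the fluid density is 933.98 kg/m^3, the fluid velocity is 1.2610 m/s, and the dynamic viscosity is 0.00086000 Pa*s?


Step 1: Re = rho*vel*D/mu = 933.98*1.261*0.373/0.00086 = 5.1081e+05
Step 2: Re = 5.1081e+05 > 4000, so flow is turbulent.
Re = 5.1081e+05 (turbulent)


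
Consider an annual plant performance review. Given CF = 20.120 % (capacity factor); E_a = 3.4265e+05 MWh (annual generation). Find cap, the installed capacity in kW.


cap = E_a / (CF/100 * 8760)
cap = 3.4265e+05 / (20.120/100 * 8760)
cap = 194.4100 MW
Convert: 194.4100 MW * 1000.0 = 1.9441e+05 kW
cap = 1.9441e+05 kW


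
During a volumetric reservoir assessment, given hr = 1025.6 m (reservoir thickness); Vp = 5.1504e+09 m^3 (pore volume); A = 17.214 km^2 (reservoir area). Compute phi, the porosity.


phi = Vp / (A * 1e6 * hr)
phi = 5.1504e+09 / (17.214 * 1e6 * 1025.6)
phi = 0.29173


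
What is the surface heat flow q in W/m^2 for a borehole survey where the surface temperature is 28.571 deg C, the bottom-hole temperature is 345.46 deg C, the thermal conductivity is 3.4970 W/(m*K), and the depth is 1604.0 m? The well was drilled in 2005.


Step 1: grad = (T_d - T_surf)/d * 1000 = (345.46 - 28.571)/1604.0 * 1000 = 197.5617 deg C/km
Step 2: q = k * grad / 1000 = 3.497 * 197.5617 / 1000 = 0.69087 W/m^2
q = 0.69087 W/m^2


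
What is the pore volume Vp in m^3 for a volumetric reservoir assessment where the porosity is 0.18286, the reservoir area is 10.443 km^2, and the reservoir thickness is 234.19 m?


Vp = A * 1e6 * hr * phi
Vp = 10.443 * 1e6 * 234.19 * 0.18286
Vp = 4.4721e+08 m^3


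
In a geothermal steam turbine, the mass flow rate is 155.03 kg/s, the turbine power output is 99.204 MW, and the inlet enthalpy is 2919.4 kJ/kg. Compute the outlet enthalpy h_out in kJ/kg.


h_out = h_in - P * 1000 / mdot
h_out = 2919.4 - 99.204 * 1000 / 155.03
h_out = 2279.5 kJ/kg


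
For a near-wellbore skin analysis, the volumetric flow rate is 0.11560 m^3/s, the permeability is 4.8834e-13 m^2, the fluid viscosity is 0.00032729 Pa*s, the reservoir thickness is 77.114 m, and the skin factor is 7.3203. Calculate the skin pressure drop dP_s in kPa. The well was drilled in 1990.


dP_s = S * q * mu / (2*pi*k*hr) / 1000
dP_s = 7.3203 * 0.11560 * 0.00032729 / (2*pi*4.8834e-13*77.114) / 1000
dP_s = 1170.5 kPa


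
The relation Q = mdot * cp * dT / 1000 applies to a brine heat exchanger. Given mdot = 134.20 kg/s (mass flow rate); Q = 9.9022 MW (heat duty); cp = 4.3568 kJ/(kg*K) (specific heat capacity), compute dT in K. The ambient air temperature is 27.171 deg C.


dT = Q * 1000 / (mdot * cp)
dT = 9.9022 * 1000 / (134.20 * 4.3568)
dT = 16.936 K


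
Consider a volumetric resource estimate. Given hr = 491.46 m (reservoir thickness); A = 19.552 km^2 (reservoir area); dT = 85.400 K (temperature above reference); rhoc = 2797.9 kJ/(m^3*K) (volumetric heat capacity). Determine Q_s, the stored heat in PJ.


Step 1: Vr = A*1e6*hr = 19.552*1e6*491.46 = 9.609026e+09 m^3
Step 2: Q_s = Vr*rhoc*dT/1e12 = 9.609026e+09*2797.9*85.4/1e12 = 2296.0 PJ
Q_s = 2296.0 PJ


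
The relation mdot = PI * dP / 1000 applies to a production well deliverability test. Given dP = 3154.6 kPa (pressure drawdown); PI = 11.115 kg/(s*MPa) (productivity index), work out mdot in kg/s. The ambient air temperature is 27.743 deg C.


mdot = PI * dP / 1000
mdot = 11.115 * 3154.6 / 1000
mdot = 35.063 kg/s


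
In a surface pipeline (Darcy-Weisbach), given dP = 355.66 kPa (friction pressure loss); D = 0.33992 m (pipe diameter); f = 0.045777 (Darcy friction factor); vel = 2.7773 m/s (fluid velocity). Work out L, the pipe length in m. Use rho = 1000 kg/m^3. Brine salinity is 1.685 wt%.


L = dP*1000*D / (f*rho*vel^2/2)
L = 355.66*1000*0.33992 / (0.045777*1000*2.7773^2/2)
L = 684.78 m


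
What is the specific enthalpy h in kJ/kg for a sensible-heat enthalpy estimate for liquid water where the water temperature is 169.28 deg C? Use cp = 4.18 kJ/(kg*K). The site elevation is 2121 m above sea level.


h = cp * T
h = 4.18 * 169.28
h = 707.59 kJ/kg


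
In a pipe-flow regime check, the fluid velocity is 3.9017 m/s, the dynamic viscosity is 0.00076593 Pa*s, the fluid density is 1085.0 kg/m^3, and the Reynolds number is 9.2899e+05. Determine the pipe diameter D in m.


D = Re * mu / (rho * vel)
D = 9.2899e+05 * 0.00076593 / (1085.0 * 3.9017)
D = 0.16808 m


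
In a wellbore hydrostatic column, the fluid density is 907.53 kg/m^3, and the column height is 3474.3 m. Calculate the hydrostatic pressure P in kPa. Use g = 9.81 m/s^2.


P = rho * g * h / 1e6
P = 907.53 * 9.81 * 3474.3 / 1e6
P = 30.93124 MPa
Convert: 30.93124 MPa * 1000.0 = 30931 kPa
P = 30931 kPa


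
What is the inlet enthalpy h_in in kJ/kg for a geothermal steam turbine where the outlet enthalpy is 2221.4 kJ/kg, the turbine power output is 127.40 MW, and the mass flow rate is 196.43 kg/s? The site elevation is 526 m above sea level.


h_in = h_out + P * 1000 / mdot
h_in = 2221.4 + 127.40 * 1000 / 196.43
h_in = 2870.0 kJ/kg


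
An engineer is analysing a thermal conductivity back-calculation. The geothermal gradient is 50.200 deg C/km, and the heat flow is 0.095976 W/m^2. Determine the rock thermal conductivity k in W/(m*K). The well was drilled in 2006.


k = q / (grad / 1000)
k = 0.095976 / (50.200 / 1000)
k = 1.9119 W/(m*K)


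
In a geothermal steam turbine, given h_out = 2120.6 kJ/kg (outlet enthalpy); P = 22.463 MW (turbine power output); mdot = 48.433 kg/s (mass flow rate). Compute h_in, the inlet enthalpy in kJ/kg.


h_in = h_out + P * 1000 / mdot
h_in = 2120.6 + 22.463 * 1000 / 48.433
h_in = 2584.4 kJ/kg


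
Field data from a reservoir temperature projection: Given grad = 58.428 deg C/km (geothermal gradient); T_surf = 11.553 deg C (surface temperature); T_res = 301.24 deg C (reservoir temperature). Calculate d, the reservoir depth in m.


d = (T_res - T_surf) / grad * 1000
d = (301.24 - 11.553) / 58.428 * 1000
d = 4958.0 m


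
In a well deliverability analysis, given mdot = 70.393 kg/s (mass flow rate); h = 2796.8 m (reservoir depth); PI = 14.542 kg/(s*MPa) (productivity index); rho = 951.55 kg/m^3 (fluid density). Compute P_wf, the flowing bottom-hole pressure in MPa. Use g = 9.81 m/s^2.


Step 1: P_i = rho*g*h/1e6 = 951.55*9.81*2796.8/1e6 = 26.10730 MPa
Step 2: P_wf = P_i - mdot/PI = 26.10730 - 70.393/14.542 = 21.267 MPa
P_wf = 21.267 MPa


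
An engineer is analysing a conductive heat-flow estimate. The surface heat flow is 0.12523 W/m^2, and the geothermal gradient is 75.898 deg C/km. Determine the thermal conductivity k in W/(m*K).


k = q * 1000 / grad
k = 0.12523 * 1000 / 75.898
k = 1.6500 W/(m*K)


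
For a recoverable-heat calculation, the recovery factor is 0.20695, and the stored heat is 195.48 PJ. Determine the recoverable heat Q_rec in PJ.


Q_rec = Q_s * RF
Q_rec = 195.48 * 0.20695
Q_rec = 40.455 PJ


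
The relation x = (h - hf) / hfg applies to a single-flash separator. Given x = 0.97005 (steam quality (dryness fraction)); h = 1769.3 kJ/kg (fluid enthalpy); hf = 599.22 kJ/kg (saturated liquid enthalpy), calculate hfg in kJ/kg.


hfg = (h - hf) / x
hfg = (1769.3 - 599.22) / 0.97005
hfg = 1206.2 kJ/kg


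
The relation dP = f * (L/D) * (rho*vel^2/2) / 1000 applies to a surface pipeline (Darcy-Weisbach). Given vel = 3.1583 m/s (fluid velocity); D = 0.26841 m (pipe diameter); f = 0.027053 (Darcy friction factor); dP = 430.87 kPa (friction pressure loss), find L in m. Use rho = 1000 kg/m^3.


L = dP*1000*D / (f*rho*vel^2/2)
L = 430.87*1000*0.26841 / (0.027053*1000*3.1583^2/2)
L = 857.14 m


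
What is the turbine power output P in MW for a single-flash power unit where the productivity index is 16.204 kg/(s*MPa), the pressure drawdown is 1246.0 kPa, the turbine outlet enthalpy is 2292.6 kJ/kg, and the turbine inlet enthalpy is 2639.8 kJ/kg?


Step 1: mdot = PI * dP / 1000 = 16.204 * 1246.0 / 1000 = 20.19018 kg/s
Step 2: P = mdot*(h_in - h_out)/1000 = 20.19018*(2639.8 - 2292.6)/1000 = 7.0100 MW
P = 7.0100 MW


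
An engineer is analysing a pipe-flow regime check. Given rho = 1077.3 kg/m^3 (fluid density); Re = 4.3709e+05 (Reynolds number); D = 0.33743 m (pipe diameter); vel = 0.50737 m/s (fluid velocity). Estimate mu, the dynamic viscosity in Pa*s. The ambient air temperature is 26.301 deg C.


mu = rho * vel * D / Re
mu = 1077.3 * 0.50737 * 0.33743 / 4.3709e+05
mu = 0.00042196 Pa*s


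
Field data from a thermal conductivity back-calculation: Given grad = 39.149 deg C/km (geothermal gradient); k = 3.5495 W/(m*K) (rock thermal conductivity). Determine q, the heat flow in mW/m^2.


q = k * grad / 1000
q = 3.5495 * 39.149 / 1000
q = 0.1389594 W/m^2
Convert: 0.1389594 W/m^2 * 1000.0 = 138.96 mW/m^2
q = 138.96 mW/m^2


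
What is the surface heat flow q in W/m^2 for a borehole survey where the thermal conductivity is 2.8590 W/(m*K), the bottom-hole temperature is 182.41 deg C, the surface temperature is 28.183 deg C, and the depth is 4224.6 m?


Step 1: grad = (T_d - T_surf)/d * 1000 = (182.41 - 28.183)/4224.6 * 1000 = 36.50689 deg C/km
Step 2: q = k * grad / 1000 = 2.859 * 36.50689 / 1000 = 0.10437 W/m^2
q = 0.10437 W/m^2


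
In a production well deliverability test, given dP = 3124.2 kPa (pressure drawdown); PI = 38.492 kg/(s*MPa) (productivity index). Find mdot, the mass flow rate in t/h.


mdot = PI * dP / 1000
mdot = 38.492 * 3124.2 / 1000
mdot = 120.2567 kg/s
Convert: 120.2567 kg/s * 3.6 = 432.92 t/h
mdot = 432.92 t/h


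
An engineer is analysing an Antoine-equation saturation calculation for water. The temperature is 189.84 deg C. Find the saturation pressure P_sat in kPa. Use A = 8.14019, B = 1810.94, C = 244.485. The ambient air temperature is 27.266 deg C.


P_sat = 10^(A - B/(C + T)) / 760 * 0.101325
P_sat = 10^(8.14019 - 1810.94/(244.485 + 189.84)) / 760 * 0.101325
P_sat = 1.246070 MPa
Convert: 1.246070 MPa * 1000.0 = 1246.1 kPa
P_sat = 1246.1 kPa


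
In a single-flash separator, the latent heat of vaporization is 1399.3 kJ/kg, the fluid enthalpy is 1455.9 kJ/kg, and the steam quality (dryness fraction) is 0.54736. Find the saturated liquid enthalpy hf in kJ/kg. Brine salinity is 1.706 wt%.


hf = h - x * hfg
hf = 1455.9 - 0.54736 * 1399.3
hf = 689.98 kJ/kg


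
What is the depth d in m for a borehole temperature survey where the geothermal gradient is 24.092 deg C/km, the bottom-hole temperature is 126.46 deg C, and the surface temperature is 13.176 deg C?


d = (T_d - T_surf) / grad * 1000
d = (126.46 - 13.176) / 24.092 * 1000
d = 4702.1 m


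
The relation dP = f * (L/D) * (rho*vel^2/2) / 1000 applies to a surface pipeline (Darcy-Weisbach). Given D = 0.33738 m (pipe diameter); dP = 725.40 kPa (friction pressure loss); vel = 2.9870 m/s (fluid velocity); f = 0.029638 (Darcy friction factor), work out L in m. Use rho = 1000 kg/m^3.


L = dP*1000*D / (f*rho*vel^2/2)
L = 725.40*1000*0.33738 / (0.029638*1000*2.9870^2/2)
L = 1851.0 m


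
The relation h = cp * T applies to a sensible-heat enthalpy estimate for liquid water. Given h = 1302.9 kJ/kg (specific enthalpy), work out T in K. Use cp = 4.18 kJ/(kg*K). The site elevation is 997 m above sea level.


T = h / cp
T = 1302.9 / 4.18
T = 311.6986 deg C
Convert to K: 311.6986 + 273.15 = 584.85 K
T = 584.85 K


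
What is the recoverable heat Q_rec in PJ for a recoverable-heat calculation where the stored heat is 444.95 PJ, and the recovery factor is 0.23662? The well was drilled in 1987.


Q_rec = Q_s * RF
Q_rec = 444.95 * 0.23662
Q_rec = 105.28 PJ


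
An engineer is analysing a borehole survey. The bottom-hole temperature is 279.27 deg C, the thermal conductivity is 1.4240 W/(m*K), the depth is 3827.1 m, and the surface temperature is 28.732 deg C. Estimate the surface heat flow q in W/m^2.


Step 1: grad = (T_d - T_surf)/d * 1000 = (279.27 - 28.732)/3827.1 * 1000 = 65.46419 deg C/km
Step 2: q = k * grad / 1000 = 1.424 * 65.46419 / 1000 = 0.093221 W/m^2
q = 0.093221 W/m^2


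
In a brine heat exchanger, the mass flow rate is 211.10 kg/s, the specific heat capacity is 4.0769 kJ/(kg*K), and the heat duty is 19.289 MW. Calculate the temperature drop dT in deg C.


dT = Q * 1000 / (mdot * cp)
dT = 19.289 * 1000 / (211.10 * 4.0769)
dT = 22.41256 K
Convert (temperature difference, 1 K = 1 deg C): 22.41256 K = 22.41256 deg C
dT = 22.413 deg C


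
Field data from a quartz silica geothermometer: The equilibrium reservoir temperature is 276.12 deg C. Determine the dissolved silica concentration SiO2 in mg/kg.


SiO2 = 10^(5.19 - 1309/(T_eq + 273.15))
SiO2 = 10^(5.19 - 1309/(276.12 + 273.15))
SiO2 = 640.97 mg/kg


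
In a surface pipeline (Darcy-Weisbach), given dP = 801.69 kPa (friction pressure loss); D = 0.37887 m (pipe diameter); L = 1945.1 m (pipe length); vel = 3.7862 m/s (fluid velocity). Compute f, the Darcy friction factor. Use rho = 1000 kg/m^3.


f = dP*1000 / ((L/D)*(rho*vel^2/2))
f = 801.69*1000 / ((1945.1/0.37887)*(1000*3.7862^2/2))
f = 0.021786


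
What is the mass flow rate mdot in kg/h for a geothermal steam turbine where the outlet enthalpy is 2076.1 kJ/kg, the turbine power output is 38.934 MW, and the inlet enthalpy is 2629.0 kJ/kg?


mdot = P * 1000 / (h_in - h_out)
mdot = 38.934 * 1000 / (2629.0 - 2076.1)
mdot = 70.41780 kg/s
Convert: 70.41780 kg/s * 3600.0 = 2.5350e+05 kg/h
mdot = 2.5350e+05 kg/h


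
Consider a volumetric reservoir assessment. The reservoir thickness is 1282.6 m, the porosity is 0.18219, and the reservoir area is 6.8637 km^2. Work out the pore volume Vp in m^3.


Vp = A * 1e6 * hr * phi
Vp = 6.8637 * 1e6 * 1282.6 * 0.18219
Vp = 1.6039e+09 m^3


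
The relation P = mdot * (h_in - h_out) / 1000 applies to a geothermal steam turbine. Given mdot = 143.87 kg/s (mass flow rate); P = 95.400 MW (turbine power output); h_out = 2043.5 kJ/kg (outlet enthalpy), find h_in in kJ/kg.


h_in = h_out + P * 1000 / mdot
h_in = 2043.5 + 95.400 * 1000 / 143.87
h_in = 2706.6 kJ/kg


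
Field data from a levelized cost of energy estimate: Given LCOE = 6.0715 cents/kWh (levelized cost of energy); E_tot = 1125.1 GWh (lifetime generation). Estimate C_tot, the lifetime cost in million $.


C_tot = LCOE / 100 * E_tot
C_tot = 6.0715 / 100 * 1125.1
C_tot = 68.310 million $


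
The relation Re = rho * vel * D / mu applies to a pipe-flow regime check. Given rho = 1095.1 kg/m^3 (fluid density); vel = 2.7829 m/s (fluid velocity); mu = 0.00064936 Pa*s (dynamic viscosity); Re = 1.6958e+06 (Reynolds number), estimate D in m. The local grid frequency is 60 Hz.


D = Re * mu / (rho * vel)
D = 1.6958e+06 * 0.00064936 / (1095.1 * 2.7829)
D = 0.36133 m


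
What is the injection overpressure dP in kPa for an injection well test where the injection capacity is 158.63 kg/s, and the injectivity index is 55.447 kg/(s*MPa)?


dP = mdot * 1000 / II
dP = 158.63 * 1000 / 55.447
dP = 2860.9 kPa


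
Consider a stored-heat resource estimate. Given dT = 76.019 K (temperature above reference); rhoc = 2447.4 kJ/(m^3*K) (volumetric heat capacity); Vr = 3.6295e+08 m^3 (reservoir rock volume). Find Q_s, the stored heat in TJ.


Q_s = Vr * rhoc * dT / 1e12
Q_s = 3.6295e+08 * 2447.4 * 76.019 / 1e12
Q_s = 67.52645 PJ
Convert: 67.52645 PJ * 1000.0 = 67526 TJ
Q_s = 67526 TJ


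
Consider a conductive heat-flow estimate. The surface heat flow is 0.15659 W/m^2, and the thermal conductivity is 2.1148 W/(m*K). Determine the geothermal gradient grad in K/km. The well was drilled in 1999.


grad = q * 1000 / k
grad = 0.15659 * 1000 / 2.1148
grad = 74.04483 deg C/km
Convert: 74.04483 deg C/km * 1.0 = 74.045 K/km
grad = 74.045 K/km


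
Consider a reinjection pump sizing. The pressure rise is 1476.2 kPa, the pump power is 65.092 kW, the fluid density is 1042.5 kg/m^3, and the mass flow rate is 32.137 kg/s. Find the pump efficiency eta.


eta = mdot * dP / (rho * P_pump)
eta = 32.137 * 1476.2 / (1042.5 * 65.092)
eta = 0.69911


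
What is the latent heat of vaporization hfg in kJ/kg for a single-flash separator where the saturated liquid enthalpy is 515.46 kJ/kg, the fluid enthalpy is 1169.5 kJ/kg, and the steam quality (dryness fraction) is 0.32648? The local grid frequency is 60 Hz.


hfg = (h - hf) / x
hfg = (1169.5 - 515.46) / 0.32648
hfg = 2003.3 kJ/kg


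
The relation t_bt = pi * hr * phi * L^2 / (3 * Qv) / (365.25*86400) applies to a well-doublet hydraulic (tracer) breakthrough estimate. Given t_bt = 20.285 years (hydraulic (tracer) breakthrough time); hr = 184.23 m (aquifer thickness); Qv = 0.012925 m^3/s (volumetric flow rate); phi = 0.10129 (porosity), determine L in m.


L = sqrt(t_bt*365.25*86400*3*Qv / (pi*hr*phi))
L = sqrt(20.285*365.25*86400*3*0.012925 / (pi*184.23*0.10129))
L = 650.69 m


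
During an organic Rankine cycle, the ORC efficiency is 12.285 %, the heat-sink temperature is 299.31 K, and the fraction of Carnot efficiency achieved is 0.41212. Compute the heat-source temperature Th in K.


Th = Tc / (1 - (eta_orc/100)/f)
Th = 299.31 / (1 - (12.285/100)/0.41212)
Th = 426.42 K


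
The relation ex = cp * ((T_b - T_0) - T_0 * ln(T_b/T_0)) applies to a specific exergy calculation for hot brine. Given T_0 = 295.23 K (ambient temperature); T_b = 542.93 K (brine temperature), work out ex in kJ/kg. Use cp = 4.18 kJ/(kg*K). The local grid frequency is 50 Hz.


ex = cp * ((T_b - T_0) - T_0 * ln(T_b/T_0))
ex = 4.18 * ((542.93 - 295.23) - 295.23 * ln(542.93/295.23))
ex = 283.56 kJ/kg


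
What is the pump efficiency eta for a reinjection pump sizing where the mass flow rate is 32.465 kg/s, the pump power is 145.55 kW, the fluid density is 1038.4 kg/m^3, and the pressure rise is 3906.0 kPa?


eta = mdot * dP / (rho * P_pump)
eta = 32.465 * 3906.0 / (1038.4 * 145.55)
eta = 0.83902


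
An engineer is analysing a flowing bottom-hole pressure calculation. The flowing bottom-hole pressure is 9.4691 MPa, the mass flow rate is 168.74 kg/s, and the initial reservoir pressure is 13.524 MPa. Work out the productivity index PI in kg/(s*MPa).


PI = mdot / (P_i - P_wf)
PI = 168.74 / (13.524 - 9.4691)
PI = 41.614 kg/(s*MPa)


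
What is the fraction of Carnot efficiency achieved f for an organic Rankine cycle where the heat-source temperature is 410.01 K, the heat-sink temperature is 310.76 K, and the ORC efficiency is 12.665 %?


f = (eta_orc/100) / (1 - Tc/Th)
f = (12.665/100) / (1 - 310.76/410.01)
f = 0.52320


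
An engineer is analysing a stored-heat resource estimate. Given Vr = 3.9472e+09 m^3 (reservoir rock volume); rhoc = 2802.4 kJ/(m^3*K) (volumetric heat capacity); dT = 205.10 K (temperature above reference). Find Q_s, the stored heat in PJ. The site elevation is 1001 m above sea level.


Q_s = Vr * rhoc * dT / 1e12
Q_s = 3.9472e+09 * 2802.4 * 205.10 / 1e12
Q_s = 2268.7 PJ


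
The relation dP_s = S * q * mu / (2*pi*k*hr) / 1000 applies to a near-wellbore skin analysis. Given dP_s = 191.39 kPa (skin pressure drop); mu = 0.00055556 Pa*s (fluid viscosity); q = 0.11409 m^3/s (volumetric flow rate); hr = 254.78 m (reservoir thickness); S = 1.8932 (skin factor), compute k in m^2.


k = S*q*mu / (2*pi*dP_s*1000*hr)
k = 1.8932*0.11409*0.00055556 / (2*pi*191.39*1000*254.78)
k = 3.9166e-13 m^2


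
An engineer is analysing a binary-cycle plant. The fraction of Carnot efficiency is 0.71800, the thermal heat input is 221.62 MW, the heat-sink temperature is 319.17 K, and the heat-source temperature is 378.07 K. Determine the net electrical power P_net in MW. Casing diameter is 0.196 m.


Step 1: eta = (1 - Tc/Th)*f = (1 - 319.17/378.07)*0.718 = 0.1118581
Step 2: P_net = eta * Q_in = 0.1118581 * 221.62 = 24.790 MW
P_net = 24.790 MW


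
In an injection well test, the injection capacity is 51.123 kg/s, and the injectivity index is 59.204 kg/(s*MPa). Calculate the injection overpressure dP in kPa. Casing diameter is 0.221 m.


dP = mdot * 1000 / II
dP = 51.123 * 1000 / 59.204
dP = 863.51 kPa


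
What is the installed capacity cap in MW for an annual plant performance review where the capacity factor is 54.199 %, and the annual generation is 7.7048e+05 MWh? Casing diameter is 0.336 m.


cap = E_a / (CF/100 * 8760)
cap = 7.7048e+05 / (54.199/100 * 8760)
cap = 162.28 MW


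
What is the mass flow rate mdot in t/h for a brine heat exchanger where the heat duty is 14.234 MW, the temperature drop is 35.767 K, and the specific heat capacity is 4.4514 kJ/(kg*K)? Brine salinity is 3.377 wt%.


mdot = Q * 1000 / (cp * dT)
mdot = 14.234 * 1000 / (4.4514 * 35.767)
mdot = 89.40212 kg/s
Convert: 89.40212 kg/s * 3.6 = 321.85 t/h
mdot = 321.85 t/h


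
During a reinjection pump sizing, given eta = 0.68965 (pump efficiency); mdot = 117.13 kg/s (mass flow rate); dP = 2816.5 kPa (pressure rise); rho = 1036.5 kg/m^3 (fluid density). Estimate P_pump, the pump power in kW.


P_pump = mdot * dP / (rho * eta)
P_pump = 117.13 * 2816.5 / (1036.5 * 0.68965)
P_pump = 461.51 kW


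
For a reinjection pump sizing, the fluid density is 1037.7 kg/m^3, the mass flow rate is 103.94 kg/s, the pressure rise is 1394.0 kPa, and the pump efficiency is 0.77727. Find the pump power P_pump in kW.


P_pump = mdot * dP / (rho * eta)
P_pump = 103.94 * 1394.0 / (1037.7 * 0.77727)
P_pump = 179.64 kW


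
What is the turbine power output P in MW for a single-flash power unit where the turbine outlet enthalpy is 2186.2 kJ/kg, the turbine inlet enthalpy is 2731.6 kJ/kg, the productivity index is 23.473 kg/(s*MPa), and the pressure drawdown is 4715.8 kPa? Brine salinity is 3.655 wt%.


Step 1: mdot = PI * dP / 1000 = 23.473 * 4715.8 / 1000 = 110.6940 kg/s
Step 2: P = mdot*(h_in - h_out)/1000 = 110.6940*(2731.6 - 2186.2)/1000 = 60.373 MW
P = 60.373 MW


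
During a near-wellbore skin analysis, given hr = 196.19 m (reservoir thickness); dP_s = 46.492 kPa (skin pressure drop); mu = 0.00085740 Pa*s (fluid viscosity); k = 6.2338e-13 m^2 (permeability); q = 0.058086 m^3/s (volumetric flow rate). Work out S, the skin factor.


S = dP_s * 1000 * 2*pi*k*hr / (q*mu)
S = 46.492 * 1000 * 2*pi*6.2338e-13*196.19 / (0.058086*0.00085740)
S = 0.71735


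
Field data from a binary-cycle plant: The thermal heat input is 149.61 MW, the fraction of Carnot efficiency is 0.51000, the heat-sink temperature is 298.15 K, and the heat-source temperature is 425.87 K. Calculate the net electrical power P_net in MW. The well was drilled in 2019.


Step 1: eta = (1 - Tc/Th)*f = (1 - 298.15/425.87)*0.51 = 0.1529509
Step 2: P_net = eta * Q_in = 0.1529509 * 149.61 = 22.883 MW
P_net = 22.883 MW


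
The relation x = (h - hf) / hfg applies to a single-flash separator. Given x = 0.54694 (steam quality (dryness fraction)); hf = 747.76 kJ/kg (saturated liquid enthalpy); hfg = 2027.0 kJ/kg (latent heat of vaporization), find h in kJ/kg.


h = hf + x * hfg
h = 747.76 + 0.54694 * 2027.0
h = 1856.4 kJ/kg


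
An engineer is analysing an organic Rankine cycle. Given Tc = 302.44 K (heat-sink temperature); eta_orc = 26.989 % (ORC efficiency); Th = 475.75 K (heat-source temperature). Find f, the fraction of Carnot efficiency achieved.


f = (eta_orc/100) / (1 - Tc/Th)
f = (26.989/100) / (1 - 302.44/475.75)
f = 0.74087


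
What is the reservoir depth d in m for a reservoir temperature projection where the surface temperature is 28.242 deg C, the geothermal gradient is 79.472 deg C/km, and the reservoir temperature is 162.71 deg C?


d = (T_res - T_surf) / grad * 1000
d = (162.71 - 28.242) / 79.472 * 1000
d = 1692.0 m


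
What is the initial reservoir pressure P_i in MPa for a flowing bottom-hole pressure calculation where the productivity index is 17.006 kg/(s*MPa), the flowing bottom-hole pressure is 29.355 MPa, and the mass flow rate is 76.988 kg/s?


P_i = P_wf + mdot / PI
P_i = 29.355 + 76.988 / 17.006
P_i = 33.882 MPa


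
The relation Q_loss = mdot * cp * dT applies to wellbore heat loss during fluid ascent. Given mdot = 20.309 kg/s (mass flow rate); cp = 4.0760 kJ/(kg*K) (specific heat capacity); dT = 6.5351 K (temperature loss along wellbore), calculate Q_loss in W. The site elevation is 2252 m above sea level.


Q_loss = mdot * cp * dT
Q_loss = 20.309 * 4.0760 * 6.5351
Q_loss = 540.9722 kW
Convert: 540.9722 kW * 1000.0 = 5.4097e+05 W
Q_loss = 5.4097e+05 W


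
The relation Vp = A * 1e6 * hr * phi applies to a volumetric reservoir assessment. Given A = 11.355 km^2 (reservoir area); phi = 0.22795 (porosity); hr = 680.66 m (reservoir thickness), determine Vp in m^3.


Vp = A * 1e6 * hr * phi
Vp = 11.355 * 1e6 * 680.66 * 0.22795
Vp = 1.7618e+09 m^3


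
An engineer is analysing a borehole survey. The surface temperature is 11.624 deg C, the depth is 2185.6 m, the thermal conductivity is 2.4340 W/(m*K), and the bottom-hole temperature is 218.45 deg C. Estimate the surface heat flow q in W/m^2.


Step 1: grad = (T_d - T_surf)/d * 1000 = (218.45 - 11.624)/2185.6 * 1000 = 94.63122 deg C/km
Step 2: q = k * grad / 1000 = 2.434 * 94.63122 / 1000 = 0.23033 W/m^2
q = 0.23033 W/m^2


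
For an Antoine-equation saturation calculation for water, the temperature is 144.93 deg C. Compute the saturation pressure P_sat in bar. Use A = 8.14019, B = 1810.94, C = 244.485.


P_sat = 10^(A - B/(C + T)) / 760 * 0.101325
P_sat = 10^(8.14019 - 1810.94/(244.485 + 144.93)) / 760 * 0.101325
P_sat = 0.4117954 MPa
Convert: 0.4117954 MPa * 10.0 = 4.1180 bar
P_sat = 4.1180 bar


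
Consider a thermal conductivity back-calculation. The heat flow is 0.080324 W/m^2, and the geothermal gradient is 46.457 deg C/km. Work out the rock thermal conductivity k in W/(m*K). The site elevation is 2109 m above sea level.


k = q / (grad / 1000)
k = 0.080324 / (46.457 / 1000)
k = 1.7290 W/(m*K)


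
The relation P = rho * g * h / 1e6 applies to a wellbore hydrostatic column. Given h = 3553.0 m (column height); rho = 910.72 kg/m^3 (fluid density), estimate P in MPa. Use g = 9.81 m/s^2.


P = rho * g * h / 1e6
P = 910.72 * 9.81 * 3553.0 / 1e6
P = 31.743 MPa


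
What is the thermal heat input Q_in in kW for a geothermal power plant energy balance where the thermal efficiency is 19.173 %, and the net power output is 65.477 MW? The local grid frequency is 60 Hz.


Q_in = W_net / (eta / 100)
Q_in = 65.477 / (19.173 / 100)
Q_in = 341.5063 MW
Convert: 341.5063 MW * 1000.0 = 3.4151e+05 kW
Q_in = 3.4151e+05 kW


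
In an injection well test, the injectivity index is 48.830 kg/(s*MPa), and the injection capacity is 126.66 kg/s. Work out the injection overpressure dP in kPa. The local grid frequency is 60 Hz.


dP = mdot * 1000 / II
dP = 126.66 * 1000 / 48.830
dP = 2593.9 kPa


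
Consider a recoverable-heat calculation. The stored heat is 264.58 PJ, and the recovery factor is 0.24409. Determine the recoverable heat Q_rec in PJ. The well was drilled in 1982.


Q_rec = Q_s * RF
Q_rec = 264.58 * 0.24409
Q_rec = 64.581 PJ


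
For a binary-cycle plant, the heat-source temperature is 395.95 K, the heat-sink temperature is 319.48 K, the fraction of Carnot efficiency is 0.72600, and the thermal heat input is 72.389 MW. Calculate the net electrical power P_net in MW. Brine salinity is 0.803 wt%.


Step 1: eta = (1 - Tc/Th)*f = (1 - 319.48/395.95)*0.726 = 0.1402127
Step 2: P_net = eta * Q_in = 0.1402127 * 72.389 = 10.150 MW
P_net = 10.150 MW


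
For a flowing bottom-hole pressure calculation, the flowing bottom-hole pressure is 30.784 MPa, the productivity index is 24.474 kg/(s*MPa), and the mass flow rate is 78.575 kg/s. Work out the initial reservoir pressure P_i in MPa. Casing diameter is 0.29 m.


P_i = P_wf + mdot / PI
P_i = 30.784 + 78.575 / 24.474
P_i = 33.995 MPa


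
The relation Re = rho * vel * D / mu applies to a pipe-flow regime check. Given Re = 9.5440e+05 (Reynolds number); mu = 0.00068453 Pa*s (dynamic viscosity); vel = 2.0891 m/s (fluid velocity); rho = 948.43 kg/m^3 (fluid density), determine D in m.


D = Re * mu / (rho * vel)
D = 9.5440e+05 * 0.00068453 / (948.43 * 2.0891)
D = 0.32973 m


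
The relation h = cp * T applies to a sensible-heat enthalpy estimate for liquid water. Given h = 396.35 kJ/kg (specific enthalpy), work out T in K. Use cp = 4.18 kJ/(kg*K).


T = h / cp
T = 396.35 / 4.18
T = 94.82057 deg C
Convert to K: 94.82057 + 273.15 = 367.97 K
T = 367.97 K


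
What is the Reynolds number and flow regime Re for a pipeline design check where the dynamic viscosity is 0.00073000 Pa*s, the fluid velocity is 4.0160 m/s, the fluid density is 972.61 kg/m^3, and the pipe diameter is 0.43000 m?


Step 1: Re = rho*vel*D/mu = 972.61*4.016*0.43/0.00073 = 2.3008e+06
Step 2: Re = 2.3008e+06 > 4000, so flow is turbulent.
Re = 2.3008e+06 (turbulent)


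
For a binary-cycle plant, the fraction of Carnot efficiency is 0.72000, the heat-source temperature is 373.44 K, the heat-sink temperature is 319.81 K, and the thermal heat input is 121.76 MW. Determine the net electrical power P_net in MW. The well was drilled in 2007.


Step 1: eta = (1 - Tc/Th)*f = (1 - 319.81/373.44)*0.72 = 0.1033997
Step 2: P_net = eta * Q_in = 0.1033997 * 121.76 = 12.590 MW
P_net = 12.590 MW


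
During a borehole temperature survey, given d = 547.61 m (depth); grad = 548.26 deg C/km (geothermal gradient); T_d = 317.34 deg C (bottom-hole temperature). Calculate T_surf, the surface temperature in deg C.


T_surf = T_d - grad * d / 1000
T_surf = 317.34 - 548.26 * 547.61 / 1000
T_surf = 17.107 deg C


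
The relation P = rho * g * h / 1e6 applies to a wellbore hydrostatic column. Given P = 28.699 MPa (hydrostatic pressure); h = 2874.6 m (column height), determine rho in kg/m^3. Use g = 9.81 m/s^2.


rho = P * 1e6 / (g * h)
rho = 28.699 * 1e6 / (9.81 * 2874.6)
rho = 1017.7 kg/m^3


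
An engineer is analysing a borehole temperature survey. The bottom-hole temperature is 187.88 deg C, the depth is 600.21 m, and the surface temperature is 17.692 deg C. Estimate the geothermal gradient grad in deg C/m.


grad = (T_d - T_surf) / d * 1000
grad = (187.88 - 17.692) / 600.21 * 1000
grad = 283.5474 deg C/km
Convert: 283.5474 deg C/km * 0.001 = 0.28355 deg C/m
grad = 0.28355 deg C/m


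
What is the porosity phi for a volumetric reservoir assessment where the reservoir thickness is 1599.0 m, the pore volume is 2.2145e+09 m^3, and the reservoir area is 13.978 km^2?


phi = Vp / (A * 1e6 * hr)
phi = 2.2145e+09 / (13.978 * 1e6 * 1599.0)
phi = 0.099079


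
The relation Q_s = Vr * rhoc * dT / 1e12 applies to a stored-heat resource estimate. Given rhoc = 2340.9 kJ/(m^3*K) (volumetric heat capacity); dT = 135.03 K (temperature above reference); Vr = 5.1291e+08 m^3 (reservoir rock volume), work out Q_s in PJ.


Q_s = Vr * rhoc * dT / 1e12
Q_s = 5.1291e+08 * 2340.9 * 135.03 / 1e12
Q_s = 162.13 PJ


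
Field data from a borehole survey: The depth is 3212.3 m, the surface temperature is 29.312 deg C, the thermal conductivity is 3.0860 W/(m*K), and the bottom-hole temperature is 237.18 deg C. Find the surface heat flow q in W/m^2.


Step 1: grad = (T_d - T_surf)/d * 1000 = (237.18 - 29.312)/3212.3 * 1000 = 64.71002 deg C/km
Step 2: q = k * grad / 1000 = 3.086 * 64.71002 / 1000 = 0.19970 W/m^2
q = 0.19970 W/m^2


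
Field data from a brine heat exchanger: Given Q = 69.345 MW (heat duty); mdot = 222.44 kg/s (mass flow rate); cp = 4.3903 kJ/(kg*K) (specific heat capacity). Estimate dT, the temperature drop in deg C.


dT = Q * 1000 / (mdot * cp)
dT = 69.345 * 1000 / (222.44 * 4.3903)
dT = 71.00813 K
Convert (temperature difference, 1 K = 1 deg C): 71.00813 K = 71.00813 deg C
dT = 71.008 deg C


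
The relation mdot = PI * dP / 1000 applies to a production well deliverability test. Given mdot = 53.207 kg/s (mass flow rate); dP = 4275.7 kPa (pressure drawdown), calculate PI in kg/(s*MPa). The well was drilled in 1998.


PI = mdot * 1000 / dP
PI = 53.207 * 1000 / 4275.7
PI = 12.444 kg/(s*MPa)


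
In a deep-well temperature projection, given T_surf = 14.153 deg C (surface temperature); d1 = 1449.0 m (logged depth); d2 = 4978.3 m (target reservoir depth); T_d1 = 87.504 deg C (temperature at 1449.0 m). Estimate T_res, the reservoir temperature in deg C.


Step 1: grad = (T_d1 - T_surf)/d1 * 1000 = (87.504 - 14.153)/1449.0 * 1000 = 50.62181 deg C/km
Step 2: T_res = T_surf + grad*d2/1000 = 14.153 + 50.62181*4978.3/1000 = 266.16 deg C
T_res = 266.16 deg C


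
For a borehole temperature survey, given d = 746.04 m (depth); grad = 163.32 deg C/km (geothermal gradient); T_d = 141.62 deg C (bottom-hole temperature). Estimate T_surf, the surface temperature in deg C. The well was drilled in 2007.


T_surf = T_d - grad * d / 1000
T_surf = 141.62 - 163.32 * 746.04 / 1000
T_surf = 19.777 deg C


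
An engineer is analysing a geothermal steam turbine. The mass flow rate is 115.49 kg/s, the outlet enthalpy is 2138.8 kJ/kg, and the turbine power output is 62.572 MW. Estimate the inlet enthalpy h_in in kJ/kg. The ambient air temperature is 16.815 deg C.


h_in = h_out + P * 1000 / mdot
h_in = 2138.8 + 62.572 * 1000 / 115.49
h_in = 2680.6 kJ/kg


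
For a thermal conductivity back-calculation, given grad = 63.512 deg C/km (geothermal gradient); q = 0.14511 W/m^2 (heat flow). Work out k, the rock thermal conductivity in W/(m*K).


k = q / (grad / 1000)
k = 0.14511 / (63.512 / 1000)
k = 2.2848 W/(m*K)


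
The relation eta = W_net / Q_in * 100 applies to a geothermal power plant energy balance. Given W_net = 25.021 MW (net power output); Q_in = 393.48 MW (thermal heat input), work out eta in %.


eta = W_net / Q_in * 100
eta = 25.021 / 393.48 * 100
eta = 6.3589 %


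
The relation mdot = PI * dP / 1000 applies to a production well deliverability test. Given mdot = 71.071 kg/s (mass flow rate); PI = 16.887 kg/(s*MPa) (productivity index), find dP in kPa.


dP = mdot * 1000 / PI
dP = 71.071 * 1000 / 16.887
dP = 4208.6 kPa
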